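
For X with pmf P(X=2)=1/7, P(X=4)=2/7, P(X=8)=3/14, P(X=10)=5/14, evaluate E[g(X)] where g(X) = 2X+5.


E[2X+5] = sum(g(x)*P(x))
= 9*1/7 + 13*2/7 + 21*3/14 + 25*5/14
= 129/7

129/7


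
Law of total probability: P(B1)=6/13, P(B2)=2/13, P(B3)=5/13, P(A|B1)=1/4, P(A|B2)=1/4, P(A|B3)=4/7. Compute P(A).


P(A) = P(A|B1)P(B1) + P(A|B2)P(B2) + P(A|B3)P(B3)
= 1/4*6/13 + 1/4*2/13 + 4/7*5/13
= 3/26 + 1/26 + 20/91 = 34/91

34/91


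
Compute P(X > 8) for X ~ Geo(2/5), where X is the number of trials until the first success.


P(X > 8) = P(first 8 trials all fail) = (1-p)^8 = (3/5)^8 = 6561/390625

6561/390625


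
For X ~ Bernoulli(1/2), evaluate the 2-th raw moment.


For Bernoulli: X in {0,1}
E[X^2] = 0^2*(1-1/2) + 1^2*1/2 = 1/2

1/2


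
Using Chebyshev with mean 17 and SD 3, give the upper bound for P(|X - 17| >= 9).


k = 9/3 = 3
Chebyshev: P(|X-mu| >= k*sigma) <= 1/k^2 = 1/3^2 = 1/9

1/9


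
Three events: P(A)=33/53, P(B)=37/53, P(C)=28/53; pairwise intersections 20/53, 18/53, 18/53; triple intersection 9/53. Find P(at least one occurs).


P(A∪B∪C) = P(A)+P(B)+P(C) - P(AB)-P(AC)-P(BC) + P(ABC)
= 33/53+37/53+28/53 - 20/53-18/53-18/53 + 9/53
= 51/53

51/53


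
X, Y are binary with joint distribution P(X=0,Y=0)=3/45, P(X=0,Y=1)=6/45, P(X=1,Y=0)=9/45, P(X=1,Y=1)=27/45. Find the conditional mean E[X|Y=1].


P(Y=1) = 33/45
E[X|Y=1] = (0*6 + 1*27)/33 = 27/33 = 9/11

9/11


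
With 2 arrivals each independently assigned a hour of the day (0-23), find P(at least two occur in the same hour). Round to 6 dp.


P(all different) = prod((24-i)/24 for i=0..1) = 0.958333
P(at least one match) = 1 - 0.958333 = 0.041667

0.041667


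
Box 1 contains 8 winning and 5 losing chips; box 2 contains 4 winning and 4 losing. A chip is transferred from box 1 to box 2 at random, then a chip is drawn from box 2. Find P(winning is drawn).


P(transfer winning) = 8/13; P(transfer losing) = 5/13
If winning transferred: Urn II has 5 winning of 9, so P(winning|winning moved) = 5/9
If losing transferred: Urn II has 4 winning of 9, so P(winning|losing moved) = 4/9
By total probability: P(winning) = 8/13*5/9 + 5/13*4/9 = 20/39

20/39


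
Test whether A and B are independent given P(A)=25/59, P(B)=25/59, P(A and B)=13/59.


P(A)*P(B) = 25/59*25/59 = 625/3481
P(A∩B) = 13/59 != 625/3481, so not independent

No, A and B are not independent


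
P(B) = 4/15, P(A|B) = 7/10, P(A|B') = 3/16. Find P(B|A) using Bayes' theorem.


P(A) = P(A|B)P(B) + P(A|B')P(B') = 7/10*4/15 + 3/16*11/15 = 389/1200
P(B|A) = P(A|B)P(B)/P(A) = (14/75)/(389/1200) = 224/389

224/389


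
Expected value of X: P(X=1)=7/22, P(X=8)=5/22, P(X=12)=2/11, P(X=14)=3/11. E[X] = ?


E[X] = sum(x * P(x))
= 1*7/22 + 8*5/22 + 12*2/11 + 14*3/11
= 179/22

179/22


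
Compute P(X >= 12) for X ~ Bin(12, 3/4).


P(X>=12) = P(X=12)
= 531441/16777216
= 531441/16777216

531441/16777216


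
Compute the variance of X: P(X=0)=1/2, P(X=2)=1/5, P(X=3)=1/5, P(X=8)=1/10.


E[X] = 9/5, E[X^2] = 9
Var(X) = E[X^2] - (E[X])^2 = 9 - (9/5)^2 = 144/25

144/25


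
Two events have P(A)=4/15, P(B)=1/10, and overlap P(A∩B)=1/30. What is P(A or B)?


P(A∪B) = P(A) + P(B) - P(A∩B)
= 4/15 + 1/10 - 1/30 = 1/3

1/3


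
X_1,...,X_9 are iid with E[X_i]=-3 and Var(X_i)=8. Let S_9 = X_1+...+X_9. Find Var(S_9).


By independence, Var(S_n) = n*Var(X_1) = 9*8 = 72

72


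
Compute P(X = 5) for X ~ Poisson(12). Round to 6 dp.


P(X=5) = e^(-12) * 12^5 / 5!
≈ 0.000006144212353 * 248832 / 120
≈ 0.012741

0.012741


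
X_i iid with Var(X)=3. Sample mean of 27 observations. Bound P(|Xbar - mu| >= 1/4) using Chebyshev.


Var(Xbar) = Var(X)/n = 3/27
Chebyshev: P(|Xbar-mu| >= 1/4) <= Var(Xbar)/(1/4)^2 = (1/9)/(1/16) = 16/9
Bound exceeds 1, so trivial bound: 1

1


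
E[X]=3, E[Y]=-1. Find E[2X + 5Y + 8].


E[2X + 5Y + 8] = 2*E[X] + 5*E[Y] + 8
= (2)*(3) + (5)*(-1) + (8)
= 6 - 5 + 8 = 9

9


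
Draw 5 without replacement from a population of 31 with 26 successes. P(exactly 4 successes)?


P(X=4) = C(26,4)*C(5,1) / C(31,5)
= 14950*5 / 169911
= 74750/169911

74750/169911


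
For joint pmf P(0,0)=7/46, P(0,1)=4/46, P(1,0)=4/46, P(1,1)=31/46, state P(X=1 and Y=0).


Read from table: P(X=1, Y=0) = 4/46 = 2/23

2/23


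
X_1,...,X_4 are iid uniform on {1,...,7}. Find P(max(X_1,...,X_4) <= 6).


P(max <= 6) = P(all X_i <= 6) = (P(X_1 <= 6))^4
= (6/7)^4 = 1296/2401

1296/2401


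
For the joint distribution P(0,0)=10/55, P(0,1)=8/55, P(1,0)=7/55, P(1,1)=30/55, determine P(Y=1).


P(Y=1) = P(0,1)+P(1,1) = 8/55 + 30/55 = 38/55

38/55


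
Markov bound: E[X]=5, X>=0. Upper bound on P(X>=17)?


Markov: P(X >= a) <= E[X]/a
P(X >= 17) <= 5/17

5/17


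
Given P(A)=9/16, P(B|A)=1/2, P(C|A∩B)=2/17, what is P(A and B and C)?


P(A∩B∩C) = P(A) * P(B|A) * P(C|A∩B)
= 9/16 * 1/2 * 2/17
= 9/32 * 2/17 = 9/272

9/272


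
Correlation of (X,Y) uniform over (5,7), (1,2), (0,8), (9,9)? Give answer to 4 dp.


Cov(X,Y) = 5.1250, Var(X) = 12.6875, Var(Y) = 7.2500
rho = Cov/(sqrt(VarX)*sqrt(VarY)) = 0.5344

0.5344


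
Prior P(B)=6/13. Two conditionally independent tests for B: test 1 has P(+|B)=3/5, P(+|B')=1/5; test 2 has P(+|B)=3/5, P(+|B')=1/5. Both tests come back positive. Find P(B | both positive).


After test 1: P(+) = 3/5*6/13 + 1/5*7/13 = 5/13
P(B|+) = (18/65)/(5/13) = 18/25
After test 2 (use post1 as new prior): P(+) = 3/5*18/25 + 1/5*7/25 = 61/125
P(B|+,+) = (54/125)/(61/125) = 54/61

54/61


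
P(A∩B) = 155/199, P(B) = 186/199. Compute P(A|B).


P(A|B) = P(A∩B)/P(B) = (155/199)/(186/199) = 155/186 = 5/6

5/6


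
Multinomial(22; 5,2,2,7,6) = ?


22! = 1124000727777607680000
Denominator: 5!=120 * 2!=2 * 2!=2 * 7!=5040 * 6!=720
Coefficient = 1124000727777607680000 / 1741824000 = 645300976320

645300976320


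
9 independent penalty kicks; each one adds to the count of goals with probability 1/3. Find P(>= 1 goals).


P(at least one) = 1 - P(none)
P(none) = (1 - 1/3)^9 = (2/3)^9 = 512/19683
P(at least one) = 1 - 512/19683 = 19171/19683

19171/19683


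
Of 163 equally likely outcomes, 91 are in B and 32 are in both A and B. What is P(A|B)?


P(A|B) = P(A∩B)/P(B) = (32/163)/(91/163) = 32/91

32/91


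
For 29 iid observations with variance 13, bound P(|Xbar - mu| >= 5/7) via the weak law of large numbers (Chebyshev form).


Var(Xbar) = Var(X)/n = 13/29
Chebyshev: P(|Xbar-mu| >= 5/7) <= Var(Xbar)/(5/7)^2 = (13/29)/(25/49) = 637/725

637/725


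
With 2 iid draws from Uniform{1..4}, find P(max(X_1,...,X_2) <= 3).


P(max <= 3) = P(all X_i <= 3) = (P(X_1 <= 3))^2
= (3/4)^2 = 9/16

9/16


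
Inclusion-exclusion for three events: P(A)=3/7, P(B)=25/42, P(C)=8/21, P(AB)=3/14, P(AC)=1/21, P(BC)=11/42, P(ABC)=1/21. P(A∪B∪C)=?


P(A∪B∪C) = P(A)+P(B)+P(C) - P(AB)-P(AC)-P(BC) + P(ABC)
= 3/7+25/42+8/21 - 3/14-1/21-11/42 + 1/21
= 13/14

13/14


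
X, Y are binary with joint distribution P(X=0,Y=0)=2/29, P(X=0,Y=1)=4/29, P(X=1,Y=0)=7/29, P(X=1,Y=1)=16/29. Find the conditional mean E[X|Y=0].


P(Y=0) = 9/29
E[X|Y=0] = (0*2 + 1*7)/9 = 7/9

7/9


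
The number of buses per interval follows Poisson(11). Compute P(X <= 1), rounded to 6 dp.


P(X<=1) = e^(-11)*11^0/0! + e^(-11)*11^1/1!
≈ 0.0000167017 + 0.0001837187
= 0.0002004204
≈ 0.000200

0.000200


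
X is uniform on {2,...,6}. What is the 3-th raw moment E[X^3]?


E[X^3] = (1/5) * sum(x^3 for x=2..6)
= 440/5 = 88

88


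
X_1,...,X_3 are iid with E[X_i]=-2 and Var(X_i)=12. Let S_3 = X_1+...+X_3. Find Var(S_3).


By independence, Var(S_n) = n*Var(X_1) = 3*12 = 36

36


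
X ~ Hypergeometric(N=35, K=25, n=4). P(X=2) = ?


P(X=2) = C(25,2)*C(10,2) / C(35,4)
= 300*45 / 52360
= 13500/52360 = 675/2618

675/2618


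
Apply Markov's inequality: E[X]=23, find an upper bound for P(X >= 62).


Markov: P(X >= a) <= E[X]/a
P(X >= 62) <= 23/62

23/62


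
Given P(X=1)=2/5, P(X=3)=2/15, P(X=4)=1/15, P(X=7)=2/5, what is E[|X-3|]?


E[|X-3|] = sum(g(x)*P(x))
= 2*2/5 + 0*2/15 + 1*1/15 + 4*2/5
= 37/15

37/15


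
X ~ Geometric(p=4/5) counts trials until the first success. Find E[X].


For geometric (trials until first success), E[X] = 1/p = 1/(4/5) = 5/4

5/4


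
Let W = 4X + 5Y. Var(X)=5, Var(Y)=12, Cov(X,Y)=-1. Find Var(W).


Var(4X + 5Y) = 4^2*Var(X) + 5^2*Var(Y) + 2*4*5*Cov(X,Y)
= 16*5 + 25*12 + 40*(-1)
= 80 + 300 - 40 = 340

340


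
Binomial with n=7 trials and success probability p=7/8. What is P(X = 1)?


P(X=1) = C(7,1) * p^1 * (1-p)^6
= 7 * 7/8 * 1/262144
= 49/2097152

49/2097152


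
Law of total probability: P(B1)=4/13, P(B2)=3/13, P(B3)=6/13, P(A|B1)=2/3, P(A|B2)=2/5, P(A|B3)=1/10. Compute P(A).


P(A) = P(A|B1)P(B1) + P(A|B2)P(B2) + P(A|B3)P(B3)
= 2/3*4/13 + 2/5*3/13 + 1/10*6/13
= 8/39 + 6/65 + 3/65 = 67/195

67/195


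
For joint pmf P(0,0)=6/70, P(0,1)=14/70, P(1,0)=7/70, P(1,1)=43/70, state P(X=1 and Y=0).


Read from table: P(X=1, Y=0) = 7/70 = 1/10

1/10


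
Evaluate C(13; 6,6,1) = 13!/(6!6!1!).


13! = 6227020800
Denominator: 6!=720 * 6!=720 * 1!=1
Coefficient = 6227020800 / 518400 = 12012

12012


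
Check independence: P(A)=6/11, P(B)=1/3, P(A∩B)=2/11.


P(A)*P(B) = 6/11*1/3 = 2/11
P(A∩B) = 2/11, which equals P(A)P(B), so independent

Yes, A and B are independent


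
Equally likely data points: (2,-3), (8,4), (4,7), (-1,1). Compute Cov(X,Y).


E[X]=13/4, E[Y]=9/4, E[XY]=53/4
Cov(X,Y) = E[XY] - E[X]E[Y] = 53/4 - 13/4*9/4 = 95/16

95/16


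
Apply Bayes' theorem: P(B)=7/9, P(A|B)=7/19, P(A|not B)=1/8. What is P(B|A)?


P(A) = P(A|B)P(B) + P(A|B')P(B') = 7/19*7/9 + 1/8*2/9 = 215/684
P(B|A) = P(A|B)P(B)/P(A) = (49/171)/(215/684) = 196/215

196/215


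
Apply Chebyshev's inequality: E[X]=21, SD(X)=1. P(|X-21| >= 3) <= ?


k = 3/1 = 3
Chebyshev: P(|X-mu| >= k*sigma) <= 1/k^2 = 1/3^2 = 1/9

1/9


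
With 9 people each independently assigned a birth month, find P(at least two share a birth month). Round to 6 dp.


P(all different) = prod((12-i)/12 for i=0..8) = 0.015472
P(at least one match) = 1 - 0.015472 = 0.984528

0.984528


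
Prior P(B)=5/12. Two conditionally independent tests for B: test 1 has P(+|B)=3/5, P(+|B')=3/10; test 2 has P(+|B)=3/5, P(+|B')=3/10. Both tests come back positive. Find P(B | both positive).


After test 1: P(+) = 3/5*5/12 + 3/10*7/12 = 17/40
P(B|+) = (1/4)/(17/40) = 10/17
After test 2 (use post1 as new prior): P(+) = 3/5*10/17 + 3/10*7/17 = 81/170
P(B|+,+) = (6/17)/(81/170) = 20/27

20/27


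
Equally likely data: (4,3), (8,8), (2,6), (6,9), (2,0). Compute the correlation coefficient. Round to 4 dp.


Cov(X,Y) = 5.5200, Var(X) = 5.4400, Var(Y) = 10.9600
rho = Cov/(sqrt(VarX)*sqrt(VarY)) = 0.7149

0.7149


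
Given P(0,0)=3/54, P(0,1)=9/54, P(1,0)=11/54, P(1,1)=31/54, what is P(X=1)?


P(X=1) = P(1,0)+P(1,1) = 11/54 + 31/54 = 42/54 = 7/9

7/9


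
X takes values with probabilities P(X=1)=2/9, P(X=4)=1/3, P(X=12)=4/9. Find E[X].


E[X] = sum(x * P(x))
= 1*2/9 + 4*1/3 + 12*4/9
= 62/9

62/9


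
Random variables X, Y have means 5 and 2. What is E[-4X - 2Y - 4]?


E[-4X - 2Y - 4] = -4*E[X] - 2*E[Y] - 4
= (-4)*(5) + (-2)*(2) + (-4)
= -20 - 4 - 4 = -28

-28


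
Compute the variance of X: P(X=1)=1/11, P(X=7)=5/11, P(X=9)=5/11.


E[X] = 81/11, E[X^2] = 651/11
Var(X) = E[X^2] - (E[X])^2 = 651/11 - (81/11)^2 = 600/121

600/121


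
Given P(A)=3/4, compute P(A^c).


P(A') = 1 - P(A) = 1 - 3/4 = 1/4

1/4


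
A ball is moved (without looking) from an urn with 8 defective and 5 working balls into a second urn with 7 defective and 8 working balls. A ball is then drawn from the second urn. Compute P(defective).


P(transfer defective) = 8/13; P(transfer working) = 5/13
If defective transferred: Urn II has 8 defective of 16, so P(defective|defective moved) = 1/2
If working transferred: Urn II has 7 defective of 16, so P(defective|working moved) = 7/16
By total probability: P(defective) = 8/13*1/2 + 5/13*7/16 = 99/208

99/208


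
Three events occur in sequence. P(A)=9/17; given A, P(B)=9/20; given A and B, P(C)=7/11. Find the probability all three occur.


P(A∩B∩C) = P(A) * P(B|A) * P(C|A∩B)
= 9/17 * 9/20 * 7/11
= 81/340 * 7/11 = 567/3740

567/3740


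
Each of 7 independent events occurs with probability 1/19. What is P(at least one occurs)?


P(at least one) = 1 - P(none)
P(none) = (1 - 1/19)^7 = (18/19)^7 = 612220032/893871739
P(at least one) = 1 - 612220032/893871739 = 281651707/893871739

281651707/893871739


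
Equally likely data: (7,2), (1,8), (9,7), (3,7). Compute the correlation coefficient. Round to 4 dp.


Cov(X,Y) = -3.5000, Var(X) = 10.0000, Var(Y) = 5.5000
rho = Cov/(sqrt(VarX)*sqrt(VarY)) = -0.4719

-0.4719


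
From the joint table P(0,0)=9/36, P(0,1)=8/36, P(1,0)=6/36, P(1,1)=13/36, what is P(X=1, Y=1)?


Read from table: P(X=1, Y=1) = 13/36

13/36


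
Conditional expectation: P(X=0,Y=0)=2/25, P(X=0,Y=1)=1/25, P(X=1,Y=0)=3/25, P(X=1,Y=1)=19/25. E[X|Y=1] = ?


P(Y=1) = 20/25
E[X|Y=1] = (0*1 + 1*19)/20 = 19/20

19/20


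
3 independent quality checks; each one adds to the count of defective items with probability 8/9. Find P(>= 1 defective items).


P(at least one) = 1 - P(none)
P(none) = (1 - 8/9)^3 = (1/9)^3 = 1/729
P(at least one) = 1 - 1/729 = 728/729

728/729


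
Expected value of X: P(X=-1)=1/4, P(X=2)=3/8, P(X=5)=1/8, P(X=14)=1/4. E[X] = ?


E[X] = sum(x * P(x))
= -1*1/4 + 2*3/8 + 5*1/8 + 14*1/4
= 37/8

37/8


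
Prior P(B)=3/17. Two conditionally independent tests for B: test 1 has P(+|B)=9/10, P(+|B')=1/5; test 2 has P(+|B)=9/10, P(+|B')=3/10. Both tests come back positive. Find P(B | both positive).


After test 1: P(+) = 9/10*3/17 + 1/5*14/17 = 11/34
P(B|+) = (27/170)/(11/34) = 27/55
After test 2 (use post1 as new prior): P(+) = 9/10*27/55 + 3/10*28/55 = 327/550
P(B|+,+) = (243/550)/(327/550) = 81/109

81/109


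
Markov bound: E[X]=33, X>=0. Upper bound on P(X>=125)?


Markov: P(X >= a) <= E[X]/a
P(X >= 125) <= 33/125

33/125


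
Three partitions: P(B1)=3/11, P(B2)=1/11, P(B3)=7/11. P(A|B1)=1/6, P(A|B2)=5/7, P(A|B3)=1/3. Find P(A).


P(A) = P(A|B1)P(B1) + P(A|B2)P(B2) + P(A|B3)P(B3)
= 1/6*3/11 + 5/7*1/11 + 1/3*7/11
= 1/22 + 5/77 + 7/33 = 149/462

149/462


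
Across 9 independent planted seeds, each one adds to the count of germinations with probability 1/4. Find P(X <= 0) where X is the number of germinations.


P(X<=0) = P(X=0)
= 19683/262144
= 19683/262144

19683/262144


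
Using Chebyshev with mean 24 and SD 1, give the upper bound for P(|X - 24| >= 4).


k = 4/1 = 4
Chebyshev: P(|X-mu| >= k*sigma) <= 1/k^2 = 1/4^2 = 1/16

1/16


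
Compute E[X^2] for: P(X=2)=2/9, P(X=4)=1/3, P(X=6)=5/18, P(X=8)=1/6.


E[X^2] = sum(x^2 * P(x))
= 4*2/9 + 16*1/3 + 36*5/18 + 64*1/6
= 242/9

242/9


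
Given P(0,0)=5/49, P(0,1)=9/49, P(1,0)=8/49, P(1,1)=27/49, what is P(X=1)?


P(X=1) = P(1,0)+P(1,1) = 8/49 + 27/49 = 35/49 = 5/7

5/7


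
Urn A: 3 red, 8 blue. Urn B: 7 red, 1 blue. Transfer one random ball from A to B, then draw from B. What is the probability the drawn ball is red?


P(transfer red) = 3/11; P(transfer blue) = 8/11
If red transferred: Urn II has 8 red of 9, so P(red|red moved) = 8/9
If blue transferred: Urn II has 7 red of 9, so P(red|blue moved) = 7/9
By total probability: P(red) = 3/11*8/9 + 8/11*7/9 = 80/99

80/99


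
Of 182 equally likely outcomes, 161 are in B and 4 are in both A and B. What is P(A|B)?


P(A|B) = P(A∩B)/P(B) = (4/182)/(161/182) = 4/161

4/161


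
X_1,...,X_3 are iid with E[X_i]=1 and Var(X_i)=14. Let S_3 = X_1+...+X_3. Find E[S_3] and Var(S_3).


E[S_n] = n*mu = 3*1 = 3
Var(S_n) = n*sigma^2 = 3*14 = 42

E[S_3]=3, Var(S_3)=42


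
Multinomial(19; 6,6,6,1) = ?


19! = 121645100408832000
Denominator: 6!=720 * 6!=720 * 6!=720 * 1!=1
Coefficient = 121645100408832000 / 373248000 = 325909584

325909584


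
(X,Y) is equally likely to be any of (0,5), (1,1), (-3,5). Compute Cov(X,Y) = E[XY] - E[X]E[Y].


E[X]=-2/3, E[Y]=11/3, E[XY]=-14/3
Cov(X,Y) = E[XY] - E[X]E[Y] = -14/3 + 2/3*11/3 = -20/9

-20/9


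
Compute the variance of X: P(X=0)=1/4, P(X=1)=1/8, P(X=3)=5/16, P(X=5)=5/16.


E[X] = 21/8, E[X^2] = 43/4
Var(X) = E[X^2] - (E[X])^2 = 43/4 - (21/8)^2 = 247/64

247/64


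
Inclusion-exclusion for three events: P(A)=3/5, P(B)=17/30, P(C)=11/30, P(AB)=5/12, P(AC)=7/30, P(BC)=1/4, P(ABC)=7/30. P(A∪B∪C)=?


P(A∪B∪C) = P(A)+P(B)+P(C) - P(AB)-P(AC)-P(BC) + P(ABC)
= 3/5+17/30+11/30 - 5/12-7/30-1/4 + 7/30
= 13/15

13/15


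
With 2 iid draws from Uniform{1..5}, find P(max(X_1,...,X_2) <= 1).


P(max <= 1) = P(all X_i <= 1) = (P(X_1 <= 1))^2
= (1/5)^2 = 1/25

1/25


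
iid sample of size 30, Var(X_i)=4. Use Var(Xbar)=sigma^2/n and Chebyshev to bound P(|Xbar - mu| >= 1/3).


Var(Xbar) = Var(X)/n = 4/30
Chebyshev: P(|Xbar-mu| >= 1/3) <= Var(Xbar)/(1/3)^2 = (2/15)/(1/9) = 6/5
Bound exceeds 1, so trivial bound: 1

1


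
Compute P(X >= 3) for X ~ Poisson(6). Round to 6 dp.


P(X>=3) = 1 - P(X<=2) = 1 - (e^(-6)*6^0/0! + e^(-6)*6^1/1! + e^(-6)*6^2/2!)
≈ 1 - (0.0024787522 + 0.0148725131 + 0.0446175392)
= 1 - 0.0619688045 = 0.9380311955
≈ 0.938031

0.938031


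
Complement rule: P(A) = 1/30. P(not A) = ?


P(A') = 1 - P(A) = 1 - 1/30 = 29/30

29/30


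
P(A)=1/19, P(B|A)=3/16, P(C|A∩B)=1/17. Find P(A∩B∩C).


P(A∩B∩C) = P(A) * P(B|A) * P(C|A∩B)
= 1/19 * 3/16 * 1/17
= 3/304 * 1/17 = 3/5168

3/5168


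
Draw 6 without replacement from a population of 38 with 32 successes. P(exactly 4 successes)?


P(X=4) = C(32,4)*C(6,2) / C(38,6)
= 35960*15 / 2760681
= 539400/2760681 = 179800/920227

179800/920227


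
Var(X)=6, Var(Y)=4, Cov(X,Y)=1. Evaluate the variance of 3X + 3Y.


Var(3X + 3Y) = 3^2*Var(X) + 3^2*Var(Y) + 2*3*3*Cov(X,Y)
= 9*6 + 9*4 + 18*1
= 54 + 36 + 18 = 108

108


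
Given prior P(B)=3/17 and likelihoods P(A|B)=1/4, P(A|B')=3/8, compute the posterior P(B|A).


P(A) = P(A|B)P(B) + P(A|B')P(B') = 1/4*3/17 + 3/8*14/17 = 6/17
P(B|A) = P(A|B)P(B)/P(A) = (3/68)/(6/17) = 1/8

1/8


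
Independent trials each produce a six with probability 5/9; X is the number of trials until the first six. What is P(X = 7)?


P(X=7) = (1-p)^6 * p = (4/9)^6 * 5/9
= 4096/531441 * 5/9 = 20480/4782969

20480/4782969


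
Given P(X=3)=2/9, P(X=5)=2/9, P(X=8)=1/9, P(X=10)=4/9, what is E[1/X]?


E[1/X] = sum(g(x)*P(x))
= 1/3*2/9 + 1/5*2/9 + 1/8*1/9 + 1/10*4/9
= 191/1080

191/1080


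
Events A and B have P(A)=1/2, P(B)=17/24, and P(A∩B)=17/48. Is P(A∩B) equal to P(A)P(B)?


P(A)*P(B) = 1/2*17/24 = 17/48
P(A∩B) = 17/48, which equals P(A)P(B), so independent

Yes, A and B are independent


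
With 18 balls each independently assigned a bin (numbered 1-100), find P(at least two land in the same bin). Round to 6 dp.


P(all different) = prod((100-i)/100 for i=0..17) = 0.196326
P(at least one match) = 1 - 0.196326 = 0.803674

0.803674


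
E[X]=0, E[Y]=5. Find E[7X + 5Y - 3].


E[7X + 5Y - 3] = 7*E[X] + 5*E[Y] - 3
= (7)*(0) + (5)*(5) + (-3)
= 0 + 25 - 3 = 22

22


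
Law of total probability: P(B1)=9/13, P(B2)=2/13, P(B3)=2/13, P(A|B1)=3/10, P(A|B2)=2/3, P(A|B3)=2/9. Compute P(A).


P(A) = P(A|B1)P(B1) + P(A|B2)P(B2) + P(A|B3)P(B3)
= 3/10*9/13 + 2/3*2/13 + 2/9*2/13
= 27/130 + 4/39 + 4/117 = 31/90

31/90


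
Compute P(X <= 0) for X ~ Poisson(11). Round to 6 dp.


P(X<=0) = e^(-11)*11^0/0!
≈ 0.0000167017
≈ 0.000017

0.000017


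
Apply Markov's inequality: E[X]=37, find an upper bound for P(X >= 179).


Markov: P(X >= a) <= E[X]/a
P(X >= 179) <= 37/179

37/179


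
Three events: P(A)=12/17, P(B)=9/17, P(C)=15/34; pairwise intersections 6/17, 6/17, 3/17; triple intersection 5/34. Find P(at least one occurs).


P(A∪B∪C) = P(A)+P(B)+P(C) - P(AB)-P(AC)-P(BC) + P(ABC)
= 12/17+9/17+15/34 - 6/17-6/17-3/17 + 5/34
= 16/17

16/17


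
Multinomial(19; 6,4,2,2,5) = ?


19! = 121645100408832000
Denominator: 6!=720 * 4!=24 * 2!=2 * 2!=2 * 5!=120
Coefficient = 121645100408832000 / 8294400 = 14665931280

14665931280


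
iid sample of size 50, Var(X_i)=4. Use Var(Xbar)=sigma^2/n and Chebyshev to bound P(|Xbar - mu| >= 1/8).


Var(Xbar) = Var(X)/n = 4/50
Chebyshev: P(|Xbar-mu| >= 1/8) <= Var(Xbar)/(1/8)^2 = (2/25)/(1/64) = 128/25
Bound exceeds 1, so trivial bound: 1

1


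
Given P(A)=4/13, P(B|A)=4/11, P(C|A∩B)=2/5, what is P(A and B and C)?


P(A∩B∩C) = P(A) * P(B|A) * P(C|A∩B)
= 4/13 * 4/11 * 2/5
= 16/143 * 2/5 = 32/715

32/715


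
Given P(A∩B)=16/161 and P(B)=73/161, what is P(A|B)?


P(A|B) = P(A∩B)/P(B) = (16/161)/(73/161) = 16/73

16/73


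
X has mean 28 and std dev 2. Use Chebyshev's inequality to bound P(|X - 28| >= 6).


k = 6/2 = 3
Chebyshev: P(|X-mu| >= k*sigma) <= 1/k^2 = 1/3^2 = 1/9

1/9


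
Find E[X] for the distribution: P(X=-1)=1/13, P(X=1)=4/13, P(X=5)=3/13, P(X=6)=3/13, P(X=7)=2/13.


E[X] = sum(x * P(x))
= -1*1/13 + 1*4/13 + 5*3/13 + 6*3/13 + 7*2/13
= 50/13

50/13


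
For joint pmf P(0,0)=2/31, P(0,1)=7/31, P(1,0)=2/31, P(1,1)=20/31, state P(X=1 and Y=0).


Read from table: P(X=1, Y=0) = 2/31

2/31


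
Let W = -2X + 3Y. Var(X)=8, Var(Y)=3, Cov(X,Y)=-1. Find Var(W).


Var(-2X + 3Y) = (-2)^2*Var(X) + 3^2*Var(Y) + 2*(-2)*3*Cov(X,Y)
= 4*8 + 9*3 - 12*(-1)
= 32 + 27 + 12 = 71

71


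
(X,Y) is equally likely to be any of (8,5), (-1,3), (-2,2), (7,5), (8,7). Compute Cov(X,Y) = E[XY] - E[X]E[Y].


E[X]=4, E[Y]=22/5, E[XY]=124/5
Cov(X,Y) = E[XY] - E[X]E[Y] = 124/5 - 4*22/5 = 36/5

36/5


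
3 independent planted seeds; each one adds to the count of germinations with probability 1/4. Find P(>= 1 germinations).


P(at least one) = 1 - P(none)
P(none) = (1 - 1/4)^3 = (3/4)^3 = 27/64
P(at least one) = 1 - 27/64 = 37/64

37/64


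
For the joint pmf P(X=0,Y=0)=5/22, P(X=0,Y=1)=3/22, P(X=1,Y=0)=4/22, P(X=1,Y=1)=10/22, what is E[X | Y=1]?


P(Y=1) = 13/22
E[X|Y=1] = (0*3 + 1*10)/13 = 10/13

10/13


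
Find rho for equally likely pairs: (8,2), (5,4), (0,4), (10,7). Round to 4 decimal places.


Cov(X,Y) = 2.0625, Var(X) = 14.1875, Var(Y) = 3.1875
rho = Cov/(sqrt(VarX)*sqrt(VarY)) = 0.3067

0.3067


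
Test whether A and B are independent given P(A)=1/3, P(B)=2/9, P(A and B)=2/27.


P(A)*P(B) = 1/3*2/9 = 2/27
P(A∩B) = 2/27, which equals P(A)P(B), so independent

Yes, A and B are independent


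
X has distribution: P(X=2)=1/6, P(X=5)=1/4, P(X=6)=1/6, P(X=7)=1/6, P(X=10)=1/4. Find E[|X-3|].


E[|X-3|] = sum(g(x)*P(x))
= 1*1/6 + 2*1/4 + 3*1/6 + 4*1/6 + 7*1/4
= 43/12

43/12


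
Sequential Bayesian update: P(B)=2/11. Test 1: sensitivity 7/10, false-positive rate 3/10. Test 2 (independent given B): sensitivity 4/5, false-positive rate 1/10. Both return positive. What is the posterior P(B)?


After test 1: P(+) = 7/10*2/11 + 3/10*9/11 = 41/110
P(B|+) = (7/55)/(41/110) = 14/41
After test 2 (use post1 as new prior): P(+) = 4/5*14/41 + 1/10*27/41 = 139/410
P(B|+,+) = (56/205)/(139/410) = 112/139

112/139


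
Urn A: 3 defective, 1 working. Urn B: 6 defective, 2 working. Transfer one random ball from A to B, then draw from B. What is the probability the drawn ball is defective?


P(transfer defective) = 3/4; P(transfer working) = 1/4
If defective transferred: Urn II has 7 defective of 9, so P(defective|defective moved) = 7/9
If working transferred: Urn II has 6 defective of 9, so P(defective|working moved) = 2/3
By total probability: P(defective) = 3/4*7/9 + 1/4*2/3 = 3/4

3/4


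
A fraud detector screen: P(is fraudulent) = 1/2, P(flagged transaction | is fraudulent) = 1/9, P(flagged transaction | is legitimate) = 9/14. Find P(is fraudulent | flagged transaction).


P(A) = P(A|B)P(B) + P(A|B')P(B') = 1/9*1/2 + 9/14*1/2 = 95/252
P(B|A) = P(A|B)P(B)/P(A) = (1/18)/(95/252) = 14/95

14/95


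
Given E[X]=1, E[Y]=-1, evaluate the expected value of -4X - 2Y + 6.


E[-4X - 2Y + 6] = -4*E[X] - 2*E[Y] + 6
= (-4)*(1) + (-2)*(-1) + (6)
= -4 + 2 + 6 = 4

4


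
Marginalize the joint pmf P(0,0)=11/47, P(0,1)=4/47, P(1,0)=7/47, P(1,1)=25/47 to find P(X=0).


P(X=0) = P(0,0)+P(0,1) = 11/47 + 4/47 = 15/47

15/47


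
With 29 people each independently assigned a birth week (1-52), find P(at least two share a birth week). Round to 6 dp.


P(all different) = prod((52-i)/52 for i=0..28) = 0.000054
P(at least one match) = 1 - 0.000054 = 0.999946

0.999946


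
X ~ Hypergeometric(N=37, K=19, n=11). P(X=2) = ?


P(X=2) = C(19,2)*C(18,9) / C(37,11)
= 171*48620 / 854992152
= 8314020/854992152 = 13585/1397046

13585/1397046


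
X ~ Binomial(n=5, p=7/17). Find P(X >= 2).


P(X>=2) = P(X=2) + P(X=3) + P(X=4) + P(X=5)
= 490000/1419857 + 343000/1419857 + 120050/1419857 + 16807/1419857
= 969857/1419857

969857/1419857


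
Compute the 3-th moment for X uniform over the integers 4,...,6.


E[X^3] = (1/3) * sum(x^3 for x=4..6)
= 405/3 = 135

135


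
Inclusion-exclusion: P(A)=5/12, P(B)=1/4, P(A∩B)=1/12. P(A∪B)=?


P(A∪B) = P(A) + P(B) - P(A∩B)
= 5/12 + 1/4 - 1/12 = 7/12

7/12


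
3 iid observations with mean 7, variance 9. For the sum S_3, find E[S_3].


E[S_n] = n*E[X_1] = 3*7 = 21

21


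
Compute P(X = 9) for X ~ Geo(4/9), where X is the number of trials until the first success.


P(X=9) = (1-p)^8 * p = (5/9)^8 * 4/9
= 390625/43046721 * 4/9 = 1562500/387420489

1562500/387420489


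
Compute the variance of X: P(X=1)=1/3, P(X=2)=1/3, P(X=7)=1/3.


E[X] = 10/3, E[X^2] = 18
Var(X) = E[X^2] - (E[X])^2 = 18 - (10/3)^2 = 62/9

62/9


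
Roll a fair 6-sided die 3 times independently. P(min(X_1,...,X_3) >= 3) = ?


P(min >= 3) = P(all X_i >= 3) = (P(X_1 >= 3))^3
= (4/6)^3 = (2/3)^3 = 8/27

8/27


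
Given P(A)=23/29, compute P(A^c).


P(A') = 1 - P(A) = 1 - 23/29 = 6/29

6/29


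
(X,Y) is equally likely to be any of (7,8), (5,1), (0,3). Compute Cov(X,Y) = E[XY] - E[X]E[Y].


E[X]=4, E[Y]=4, E[XY]=61/3
Cov(X,Y) = E[XY] - E[X]E[Y] = 61/3 - 4*4 = 13/3

13/3


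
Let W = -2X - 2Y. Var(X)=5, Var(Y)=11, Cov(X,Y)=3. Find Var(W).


Var(-2X - 2Y) = (-2)^2*Var(X) + (-2)^2*Var(Y) + 2*(-2)*(-2)*Cov(X,Y)
= 4*5 + 4*11 + 8*3
= 20 + 44 + 24 = 88

88


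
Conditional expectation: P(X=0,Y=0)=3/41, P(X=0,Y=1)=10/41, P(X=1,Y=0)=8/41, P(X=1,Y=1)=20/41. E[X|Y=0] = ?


P(Y=0) = 11/41
E[X|Y=0] = (0*3 + 1*8)/11 = 8/11

8/11


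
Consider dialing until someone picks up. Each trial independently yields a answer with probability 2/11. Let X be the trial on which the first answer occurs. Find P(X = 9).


P(X=9) = (1-p)^8 * p = (9/11)^8 * 2/11
= 43046721/214358881 * 2/11 = 86093442/2357947691

86093442/2357947691


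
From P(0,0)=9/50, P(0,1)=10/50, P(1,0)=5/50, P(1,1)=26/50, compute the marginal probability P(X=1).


P(X=1) = P(1,0)+P(1,1) = 5/50 + 26/50 = 31/50

31/50


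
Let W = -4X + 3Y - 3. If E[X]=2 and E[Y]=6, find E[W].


E[-4X + 3Y - 3] = -4*E[X] + 3*E[Y] - 3
= (-4)*(2) + (3)*(6) + (-3)
= -8 + 18 - 3 = 7

7


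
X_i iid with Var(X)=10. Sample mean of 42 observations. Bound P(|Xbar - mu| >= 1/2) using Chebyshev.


Var(Xbar) = Var(X)/n = 10/42
Chebyshev: P(|Xbar-mu| >= 1/2) <= Var(Xbar)/(1/2)^2 = (5/21)/(1/4) = 20/21

20/21


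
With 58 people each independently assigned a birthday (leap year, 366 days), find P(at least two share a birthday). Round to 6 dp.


P(all different) = prod((366-i)/366 for i=0..57) = 0.008451
P(at least one match) = 1 - 0.008451 = 0.991549

0.991549


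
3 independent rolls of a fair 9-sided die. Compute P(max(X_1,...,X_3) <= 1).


P(max <= 1) = P(all X_i <= 1) = (P(X_1 <= 1))^3
= (1/9)^3 = 1/729

1/729


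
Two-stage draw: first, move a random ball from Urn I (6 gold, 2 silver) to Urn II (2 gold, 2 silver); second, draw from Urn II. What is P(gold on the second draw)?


P(transfer gold) = 6/8 = 3/4; P(transfer silver) = 1/4
If gold transferred: Urn II has 3 gold of 5, so P(gold|gold moved) = 3/5
If silver transferred: Urn II has 2 gold of 5, so P(gold|silver moved) = 2/5
By total probability: P(gold) = 3/4*3/5 + 1/4*2/5 = 11/20

11/20


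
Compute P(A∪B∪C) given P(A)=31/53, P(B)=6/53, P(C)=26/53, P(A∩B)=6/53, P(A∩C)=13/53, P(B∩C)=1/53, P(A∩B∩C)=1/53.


P(A∪B∪C) = P(A)+P(B)+P(C) - P(AB)-P(AC)-P(BC) + P(ABC)
= 31/53+6/53+26/53 - 6/53-13/53-1/53 + 1/53
= 44/53

44/53


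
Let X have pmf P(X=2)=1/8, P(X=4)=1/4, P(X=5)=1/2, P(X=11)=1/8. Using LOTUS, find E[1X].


E[1X] = sum(g(x)*P(x))
= 2*1/8 + 4*1/4 + 5*1/2 + 11*1/8
= 41/8

41/8


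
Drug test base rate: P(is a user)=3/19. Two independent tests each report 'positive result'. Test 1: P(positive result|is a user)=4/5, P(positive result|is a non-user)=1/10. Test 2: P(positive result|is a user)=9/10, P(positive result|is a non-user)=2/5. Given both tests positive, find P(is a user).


After test 1: P(+) = 4/5*3/19 + 1/10*16/19 = 4/19
P(B|+) = (12/95)/(4/19) = 3/5
After test 2 (use post1 as new prior): P(+) = 9/10*3/5 + 2/5*2/5 = 7/10
P(B|+,+) = (27/50)/(7/10) = 27/35

27/35


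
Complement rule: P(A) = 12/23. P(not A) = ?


P(A') = 1 - P(A) = 1 - 12/23 = 11/23

11/23


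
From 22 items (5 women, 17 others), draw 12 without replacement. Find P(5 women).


P(X=5) = C(5,5)*C(17,7) / C(22,12)
= 1*19448 / 646646
= 19448/646646 = 4/133

4/133


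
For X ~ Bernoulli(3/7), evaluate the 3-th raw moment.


For Bernoulli: X in {0,1}
E[X^3] = 0^3*(1-3/7) + 1^3*3/7 = 3/7

3/7


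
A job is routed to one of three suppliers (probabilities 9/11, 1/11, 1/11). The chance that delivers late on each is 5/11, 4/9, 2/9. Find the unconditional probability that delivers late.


P(A) = P(A|B1)P(B1) + P(A|B2)P(B2) + P(A|B3)P(B3)
= 5/11*9/11 + 4/9*1/11 + 2/9*1/11
= 45/121 + 4/99 + 2/99 = 157/363

157/363


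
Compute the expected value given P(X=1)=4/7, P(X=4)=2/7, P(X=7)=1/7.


E[X] = sum(x * P(x))
= 1*4/7 + 4*2/7 + 7*1/7
= 19/7

19/7


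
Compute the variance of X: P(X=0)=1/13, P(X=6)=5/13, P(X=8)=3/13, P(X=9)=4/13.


E[X] = 90/13, E[X^2] = 696/13
Var(X) = E[X^2] - (E[X])^2 = 696/13 - (90/13)^2 = 948/169

948/169


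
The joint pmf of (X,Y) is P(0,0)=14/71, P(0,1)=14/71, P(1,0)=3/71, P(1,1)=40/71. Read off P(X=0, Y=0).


Read from table: P(X=0, Y=0) = 14/71

14/71


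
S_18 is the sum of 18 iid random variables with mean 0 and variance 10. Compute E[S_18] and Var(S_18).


E[S_n] = n*mu = 18*0 = 0
Var(S_n) = n*sigma^2 = 18*10 = 180

E[S_18]=0, Var(S_18)=180


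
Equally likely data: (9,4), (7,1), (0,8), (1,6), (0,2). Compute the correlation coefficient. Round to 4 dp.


Cov(X,Y) = -4.4800, Var(X) = 14.6400, Var(Y) = 6.5600
rho = Cov/(sqrt(VarX)*sqrt(VarY)) = -0.4571

-0.4571


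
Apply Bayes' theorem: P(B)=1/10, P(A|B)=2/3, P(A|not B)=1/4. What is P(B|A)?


P(A) = P(A|B)P(B) + P(A|B')P(B') = 2/3*1/10 + 1/4*9/10 = 7/24
P(B|A) = P(A|B)P(B)/P(A) = (1/15)/(7/24) = 8/35

8/35


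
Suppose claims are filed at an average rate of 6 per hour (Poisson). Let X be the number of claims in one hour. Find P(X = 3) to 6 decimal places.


P(X=3) = e^(-6) * 6^3 / 3!
≈ 0.002478752177 * 216 / 6
≈ 0.089235

0.089235


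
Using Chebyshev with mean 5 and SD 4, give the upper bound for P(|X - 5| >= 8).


k = 8/4 = 2
Chebyshev: P(|X-mu| >= k*sigma) <= 1/k^2 = 1/2^2 = 1/4

1/4


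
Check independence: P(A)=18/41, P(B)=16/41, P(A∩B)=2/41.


P(A)*P(B) = 18/41*16/41 = 288/1681
P(A∩B) = 2/41 != 288/1681, so not independent

No, A and B are not independent


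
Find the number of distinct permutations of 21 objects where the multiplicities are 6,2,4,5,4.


21! = 51090942171709440000
Denominator: 6!=720 * 2!=2 * 4!=24 * 5!=120 * 4!=24
Coefficient = 51090942171709440000 / 99532800 = 513307594800

513307594800


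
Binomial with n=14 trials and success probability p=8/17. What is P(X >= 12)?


P(X>=12) = P(X=12) + P(X=13) + P(X=14)
= 506531263021056/168377826559400929 + 69269232549888/168377826559400929 + 4398046511104/168377826559400929
= 580198542082048/168377826559400929

580198542082048/168377826559400929


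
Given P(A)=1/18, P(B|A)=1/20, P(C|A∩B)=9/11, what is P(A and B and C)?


P(A∩B∩C) = P(A) * P(B|A) * P(C|A∩B)
= 1/18 * 1/20 * 9/11
= 1/360 * 9/11 = 1/440

1/440


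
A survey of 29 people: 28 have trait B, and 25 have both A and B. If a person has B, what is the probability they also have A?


P(A|B) = P(A∩B)/P(B) = (25/29)/(28/29) = 25/28

25/28


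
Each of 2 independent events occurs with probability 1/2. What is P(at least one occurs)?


P(at least one) = 1 - P(none)
P(none) = (1 - 1/2)^2 = (1/2)^2 = 1/4
P(at least one) = 1 - 1/4 = 3/4

3/4


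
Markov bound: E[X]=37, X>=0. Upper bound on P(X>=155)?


Markov: P(X >= a) <= E[X]/a
P(X >= 155) <= 37/155

37/155


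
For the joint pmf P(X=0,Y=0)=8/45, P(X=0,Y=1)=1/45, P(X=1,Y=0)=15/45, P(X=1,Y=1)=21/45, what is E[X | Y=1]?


P(Y=1) = 22/45
E[X|Y=1] = (0*1 + 1*21)/22 = 21/22

21/22


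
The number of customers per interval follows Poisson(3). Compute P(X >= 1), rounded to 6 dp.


P(X>=1) = 1 - P(X<=0) = 1 - (e^(-3)*3^0/0!)
≈ 1 - 0.0497870684 = 0.9502129316
≈ 0.950213

0.950213


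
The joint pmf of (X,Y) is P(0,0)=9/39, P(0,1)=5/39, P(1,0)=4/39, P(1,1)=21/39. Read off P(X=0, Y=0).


Read from table: P(X=0, Y=0) = 9/39 = 3/13

3/13


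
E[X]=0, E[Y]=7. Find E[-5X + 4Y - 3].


E[-5X + 4Y - 3] = -5*E[X] + 4*E[Y] - 3
= (-5)*(0) + (4)*(7) + (-3)
= 0 + 28 - 3 = 25

25


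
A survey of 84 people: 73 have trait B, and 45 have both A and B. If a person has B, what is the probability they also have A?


P(A|B) = P(A∩B)/P(B) = (45/84)/(73/84) = 45/73

45/73


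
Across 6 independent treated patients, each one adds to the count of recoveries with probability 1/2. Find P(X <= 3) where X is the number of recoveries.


P(X<=3) = P(X=0) + P(X=1) + P(X=2) + P(X=3)
= 1/64 + 3/32 + 15/64 + 5/16
= 21/32

21/32


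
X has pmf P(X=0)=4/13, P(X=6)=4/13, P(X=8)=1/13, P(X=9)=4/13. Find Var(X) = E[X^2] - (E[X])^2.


E[X] = 68/13, E[X^2] = 532/13
Var(X) = E[X^2] - (E[X])^2 = 532/13 - (68/13)^2 = 2292/169

2292/169


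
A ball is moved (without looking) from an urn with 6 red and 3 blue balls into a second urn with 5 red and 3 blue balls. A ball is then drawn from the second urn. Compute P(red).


P(transfer red) = 6/9 = 2/3; P(transfer blue) = 1/3
If red transferred: Urn II has 6 red of 9, so P(red|red moved) = 2/3
If blue transferred: Urn II has 5 red of 9, so P(red|blue moved) = 5/9
By total probability: P(red) = 2/3*2/3 + 1/3*5/9 = 17/27

17/27


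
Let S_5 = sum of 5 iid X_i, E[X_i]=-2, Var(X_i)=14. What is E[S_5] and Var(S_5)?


E[S_n] = n*mu = 5*-2 = -10
Var(S_n) = n*sigma^2 = 5*14 = 70

E[S_5]=-10, Var(S_5)=70


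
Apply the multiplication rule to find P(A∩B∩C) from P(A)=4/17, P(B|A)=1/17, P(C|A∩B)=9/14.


P(A∩B∩C) = P(A) * P(B|A) * P(C|A∩B)
= 4/17 * 1/17 * 9/14
= 4/289 * 9/14 = 18/2023

18/2023


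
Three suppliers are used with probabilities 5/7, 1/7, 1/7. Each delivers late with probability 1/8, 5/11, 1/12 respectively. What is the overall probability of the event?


P(A) = P(A|B1)P(B1) + P(A|B2)P(B2) + P(A|B3)P(B3)
= 1/8*5/7 + 5/11*1/7 + 1/12*1/7
= 5/56 + 5/77 + 1/84 = 307/1848

307/1848


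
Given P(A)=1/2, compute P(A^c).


P(A') = 1 - P(A) = 1 - 1/2 = 1/2

1/2


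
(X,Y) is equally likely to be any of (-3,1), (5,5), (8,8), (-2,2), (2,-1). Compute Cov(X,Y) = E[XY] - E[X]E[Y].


E[X]=2, E[Y]=3, E[XY]=16
Cov(X,Y) = E[XY] - E[X]E[Y] = 16 - 2*3 = 10

10


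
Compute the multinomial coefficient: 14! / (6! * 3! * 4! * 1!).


14! = 87178291200
Denominator: 6!=720 * 3!=6 * 4!=24 * 1!=1
Coefficient = 87178291200 / 103680 = 840840

840840


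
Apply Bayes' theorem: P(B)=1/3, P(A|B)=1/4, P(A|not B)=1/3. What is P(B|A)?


P(A) = P(A|B)P(B) + P(A|B')P(B') = 1/4*1/3 + 1/3*2/3 = 11/36
P(B|A) = P(A|B)P(B)/P(A) = (1/12)/(11/36) = 3/11

3/11


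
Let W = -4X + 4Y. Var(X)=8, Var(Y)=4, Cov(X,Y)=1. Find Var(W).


Var(-4X + 4Y) = (-4)^2*Var(X) + 4^2*Var(Y) + 2*(-4)*4*Cov(X,Y)
= 16*8 + 16*4 - 32*1
= 128 + 64 - 32 = 160

160


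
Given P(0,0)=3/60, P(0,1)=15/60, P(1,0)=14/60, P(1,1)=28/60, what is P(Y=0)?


P(Y=0) = P(0,0)+P(1,0) = 3/60 + 14/60 = 17/60

17/60


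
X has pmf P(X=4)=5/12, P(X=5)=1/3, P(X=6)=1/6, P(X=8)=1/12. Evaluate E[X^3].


E[X^3] = sum(x^3 * P(x))
= 64*5/12 + 125*1/3 + 216*1/6 + 512*1/12
= 147

147


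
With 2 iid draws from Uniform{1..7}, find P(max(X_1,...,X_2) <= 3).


P(max <= 3) = P(all X_i <= 3) = (P(X_1 <= 3))^2
= (3/7)^2 = 9/49

9/49


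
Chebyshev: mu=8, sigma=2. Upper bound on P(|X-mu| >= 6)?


k = 6/2 = 3
Chebyshev: P(|X-mu| >= k*sigma) <= 1/k^2 = 1/3^2 = 1/9

1/9


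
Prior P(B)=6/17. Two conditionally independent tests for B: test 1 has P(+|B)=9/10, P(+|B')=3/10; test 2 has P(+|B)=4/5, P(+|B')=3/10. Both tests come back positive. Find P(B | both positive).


After test 1: P(+) = 9/10*6/17 + 3/10*11/17 = 87/170
P(B|+) = (27/85)/(87/170) = 18/29
After test 2 (use post1 as new prior): P(+) = 4/5*18/29 + 3/10*11/29 = 177/290
P(B|+,+) = (72/145)/(177/290) = 48/59

48/59


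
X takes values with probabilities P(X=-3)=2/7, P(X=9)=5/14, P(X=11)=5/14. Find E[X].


E[X] = sum(x * P(x))
= -3*2/7 + 9*5/14 + 11*5/14
= 44/7

44/7


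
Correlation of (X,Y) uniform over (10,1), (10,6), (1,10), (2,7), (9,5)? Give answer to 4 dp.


Cov(X,Y) = -9.3200, Var(X) = 16.2400, Var(Y) = 8.5600
rho = Cov/(sqrt(VarX)*sqrt(VarY)) = -0.7905

-0.7905


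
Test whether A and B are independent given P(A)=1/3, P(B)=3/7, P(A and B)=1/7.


P(A)*P(B) = 1/3*3/7 = 1/7
P(A∩B) = 1/7, which equals P(A)P(B), so independent

Yes, A and B are independent


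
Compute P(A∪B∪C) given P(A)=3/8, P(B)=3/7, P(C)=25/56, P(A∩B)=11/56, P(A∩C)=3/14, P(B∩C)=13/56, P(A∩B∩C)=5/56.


P(A∪B∪C) = P(A)+P(B)+P(C) - P(AB)-P(AC)-P(BC) + P(ABC)
= 3/8+3/7+25/56 - 11/56-3/14-13/56 + 5/56
= 39/56

39/56


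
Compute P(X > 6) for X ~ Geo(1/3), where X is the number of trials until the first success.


P(X > 6) = P(first 6 trials all fail) = (1-p)^6 = (2/3)^6 = 64/729

64/729


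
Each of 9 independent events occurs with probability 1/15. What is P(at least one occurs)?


P(at least one) = 1 - P(none)
P(none) = (1 - 1/15)^9 = (14/15)^9 = 20661046784/38443359375
P(at least one) = 1 - 20661046784/38443359375 = 17782312591/38443359375

17782312591/38443359375


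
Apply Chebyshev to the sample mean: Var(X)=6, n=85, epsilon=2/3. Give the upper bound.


Var(Xbar) = Var(X)/n = 6/85
Chebyshev: P(|Xbar-mu| >= 2/3) <= Var(Xbar)/(2/3)^2 = (6/85)/(4/9) = 27/170

27/170


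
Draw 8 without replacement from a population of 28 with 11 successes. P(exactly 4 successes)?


P(X=4) = C(11,4)*C(17,4) / C(28,8)
= 330*2380 / 3108105
= 785400/3108105 = 680/2691

680/2691


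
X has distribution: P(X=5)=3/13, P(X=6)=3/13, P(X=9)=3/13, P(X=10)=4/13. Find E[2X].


E[2X] = sum(g(x)*P(x))
= 10*3/13 + 12*3/13 + 18*3/13 + 20*4/13
= 200/13

200/13


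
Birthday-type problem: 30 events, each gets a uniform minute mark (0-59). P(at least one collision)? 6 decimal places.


P(all different) = prod((60-i)/60 for i=0..29) = 0.000142
P(at least one match) = 1 - 0.000142 = 0.999858

0.999858


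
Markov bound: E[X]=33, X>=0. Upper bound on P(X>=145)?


Markov: P(X >= a) <= E[X]/a
P(X >= 145) <= 33/145

33/145


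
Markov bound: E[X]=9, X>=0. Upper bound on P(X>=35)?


Markov: P(X >= a) <= E[X]/a
P(X >= 35) <= 9/35

9/35


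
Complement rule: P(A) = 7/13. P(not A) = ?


P(A') = 1 - P(A) = 1 - 7/13 = 6/13

6/13
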